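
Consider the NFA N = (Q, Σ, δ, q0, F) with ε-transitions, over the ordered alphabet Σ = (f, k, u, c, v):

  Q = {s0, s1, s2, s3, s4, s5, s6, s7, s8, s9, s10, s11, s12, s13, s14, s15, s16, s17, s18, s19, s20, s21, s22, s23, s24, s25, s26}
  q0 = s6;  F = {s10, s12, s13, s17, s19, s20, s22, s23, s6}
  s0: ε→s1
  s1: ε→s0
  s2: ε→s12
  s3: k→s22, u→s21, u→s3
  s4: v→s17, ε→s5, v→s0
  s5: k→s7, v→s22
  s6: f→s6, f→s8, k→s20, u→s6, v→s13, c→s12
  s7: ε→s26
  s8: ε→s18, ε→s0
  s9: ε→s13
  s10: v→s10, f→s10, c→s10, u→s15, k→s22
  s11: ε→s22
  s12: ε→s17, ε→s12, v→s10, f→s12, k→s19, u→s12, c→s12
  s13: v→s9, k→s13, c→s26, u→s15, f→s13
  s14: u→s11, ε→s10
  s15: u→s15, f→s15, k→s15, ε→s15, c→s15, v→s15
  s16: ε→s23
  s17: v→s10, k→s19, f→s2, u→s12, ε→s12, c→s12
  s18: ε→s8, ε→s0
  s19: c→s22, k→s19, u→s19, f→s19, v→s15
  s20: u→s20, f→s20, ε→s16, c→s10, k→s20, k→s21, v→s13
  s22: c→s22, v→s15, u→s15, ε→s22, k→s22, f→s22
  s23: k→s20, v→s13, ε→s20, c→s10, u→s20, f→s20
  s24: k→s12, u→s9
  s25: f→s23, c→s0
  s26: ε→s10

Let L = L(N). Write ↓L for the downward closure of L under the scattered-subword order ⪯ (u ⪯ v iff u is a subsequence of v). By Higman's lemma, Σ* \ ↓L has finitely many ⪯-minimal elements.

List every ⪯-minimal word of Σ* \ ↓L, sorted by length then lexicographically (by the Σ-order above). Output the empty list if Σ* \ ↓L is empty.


Antichain: [vu, kcu, ckv].

|Q|=27, |F|=9, |δ|=85 (21 ε).
min D↑ (8 st, q0=0, F={6}): 0:f→0,k→1,u→0,c→2,v→3 1:f→1,k→1,u→1,c→4,v→3 2:f→2,k→5,u→2,c→2,v→4 3:f→3,k→3,u→6,c→4,v→3 4:f→4,k→7,u→6,c→4,v→4 5:f→5,k→5,u→5,c→7,v→6 6:f→6,k→6,u→6,c→6,v→6 7:f→7,k→7,u→6,c→7,v→6.
'vu': |S_i|=[19, 6, 1] end={s15} rej; 2/2 single-dels accept.
'kcu': run [19, 11, 4, 1] end={s15} — reject; 3/3 del acc.
'ckv': N↓-sim [19, 8, 3, 1] end={s15} — reject; 3/3 single-dels accept.
3 words, ⪯-incomp.


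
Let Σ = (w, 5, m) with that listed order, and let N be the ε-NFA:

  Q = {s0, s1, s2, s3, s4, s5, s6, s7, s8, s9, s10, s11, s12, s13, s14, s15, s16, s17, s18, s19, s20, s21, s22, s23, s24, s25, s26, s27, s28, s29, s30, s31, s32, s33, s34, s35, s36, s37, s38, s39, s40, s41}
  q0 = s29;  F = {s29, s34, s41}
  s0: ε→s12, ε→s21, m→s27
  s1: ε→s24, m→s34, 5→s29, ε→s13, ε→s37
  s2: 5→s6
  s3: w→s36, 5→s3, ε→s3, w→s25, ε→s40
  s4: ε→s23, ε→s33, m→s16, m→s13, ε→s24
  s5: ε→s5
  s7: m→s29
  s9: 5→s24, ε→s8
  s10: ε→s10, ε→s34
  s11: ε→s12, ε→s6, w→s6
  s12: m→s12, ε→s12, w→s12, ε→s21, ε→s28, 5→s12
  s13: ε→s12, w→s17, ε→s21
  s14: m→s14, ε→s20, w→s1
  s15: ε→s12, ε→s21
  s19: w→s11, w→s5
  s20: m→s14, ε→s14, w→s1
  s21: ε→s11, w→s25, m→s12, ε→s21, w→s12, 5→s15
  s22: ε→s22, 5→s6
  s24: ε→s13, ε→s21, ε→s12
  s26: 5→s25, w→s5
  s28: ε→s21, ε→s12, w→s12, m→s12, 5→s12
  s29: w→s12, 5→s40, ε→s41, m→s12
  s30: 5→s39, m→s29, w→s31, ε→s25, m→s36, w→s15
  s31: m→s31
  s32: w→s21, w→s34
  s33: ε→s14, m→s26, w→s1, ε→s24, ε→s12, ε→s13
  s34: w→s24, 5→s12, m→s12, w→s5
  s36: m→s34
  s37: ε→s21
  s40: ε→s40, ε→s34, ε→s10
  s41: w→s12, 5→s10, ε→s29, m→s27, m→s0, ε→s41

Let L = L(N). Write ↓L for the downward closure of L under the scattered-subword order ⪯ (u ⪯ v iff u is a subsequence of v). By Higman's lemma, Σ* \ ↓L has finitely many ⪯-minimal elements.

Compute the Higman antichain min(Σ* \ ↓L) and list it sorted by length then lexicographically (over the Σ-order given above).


|Q|=42, |F|=3, |δ|=99 (45 ε).
min D↑ (3 st, q0=0, F={1}): 0:w→1,5→2,m→1 1:w→1,5→1,m→1 2:w→1,5→1,m→1.
'w': run [18, 11] end={s11,s12,s13,s15,s17,s21,s24,s25,s28,s5,s6} — reject; 1/1 del acc.
'm': run [18, 9] end={s0,s11,s12,s15,s21,s25,s27,s28,s6} ∉↓L; 1/1 single-dels accept.
'55': |S_i|=[18, 14, 7] end={s11,s12,s15,s21,s25,s28,s6} ∉↓L; 2/2 del acc.
3 minimals (antichain).

min(Σ*\↓L) = [w, m, 55].


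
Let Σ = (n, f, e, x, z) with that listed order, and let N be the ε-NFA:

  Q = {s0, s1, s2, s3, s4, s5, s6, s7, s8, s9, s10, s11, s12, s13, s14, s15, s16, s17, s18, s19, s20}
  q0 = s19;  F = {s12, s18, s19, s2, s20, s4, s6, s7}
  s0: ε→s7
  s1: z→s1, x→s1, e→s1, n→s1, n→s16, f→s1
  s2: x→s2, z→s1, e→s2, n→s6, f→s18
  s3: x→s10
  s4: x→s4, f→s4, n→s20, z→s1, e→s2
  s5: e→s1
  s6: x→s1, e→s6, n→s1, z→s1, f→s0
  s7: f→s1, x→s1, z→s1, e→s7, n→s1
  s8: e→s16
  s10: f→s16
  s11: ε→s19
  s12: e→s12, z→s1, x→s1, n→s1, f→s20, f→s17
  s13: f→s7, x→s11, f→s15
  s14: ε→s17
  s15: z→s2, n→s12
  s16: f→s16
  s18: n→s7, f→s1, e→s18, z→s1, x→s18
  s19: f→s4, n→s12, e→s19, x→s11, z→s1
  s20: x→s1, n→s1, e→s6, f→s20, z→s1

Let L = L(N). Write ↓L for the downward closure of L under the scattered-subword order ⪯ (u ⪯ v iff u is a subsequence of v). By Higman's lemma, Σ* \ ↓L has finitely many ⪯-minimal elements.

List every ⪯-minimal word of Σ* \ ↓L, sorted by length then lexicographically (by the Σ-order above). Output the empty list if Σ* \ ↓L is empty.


A = [z, nn, nx, feff].

|Q|=21, |F|=8, |δ|=60 (3 ε).
min D↑ (9 st, q0=0, F={3}): 0:n→1,f→2,e→0,x→0,z→3 1:n→3,f→4,e→1,x→3,z→3 2:n→4,f→2,e→5,x→2,z→3 3:n→3,f→3,e→3,x→3,z→3 4:n→3,f→4,e→6,x→3,z→3 5:n→6,f→7,e→5,x→5,z→3 6:n→3,f→8,e→6,x→3,z→3 7:n→8,f→3,e→7,x→7,z→3 8:n→3,f→3,e→8,x→3,z→3 [Hopcroft].
'z': N↓-sim [13, 2] end={s1,s16} — reject; 1/1 deletions ∈↓L.
'nn': run [13, 8, 2] end={s1,s16} rej; 2/2 single-dels accept.
'nx': |S_i|=[13, 8, 2] end={s1,s16} — reject; 2/2 del acc.
'feff': N↓-sim [13, 10, 7, 5, 2] end={s1,s16} — reject; 4/4 single-dels accept.
4 obstructions.


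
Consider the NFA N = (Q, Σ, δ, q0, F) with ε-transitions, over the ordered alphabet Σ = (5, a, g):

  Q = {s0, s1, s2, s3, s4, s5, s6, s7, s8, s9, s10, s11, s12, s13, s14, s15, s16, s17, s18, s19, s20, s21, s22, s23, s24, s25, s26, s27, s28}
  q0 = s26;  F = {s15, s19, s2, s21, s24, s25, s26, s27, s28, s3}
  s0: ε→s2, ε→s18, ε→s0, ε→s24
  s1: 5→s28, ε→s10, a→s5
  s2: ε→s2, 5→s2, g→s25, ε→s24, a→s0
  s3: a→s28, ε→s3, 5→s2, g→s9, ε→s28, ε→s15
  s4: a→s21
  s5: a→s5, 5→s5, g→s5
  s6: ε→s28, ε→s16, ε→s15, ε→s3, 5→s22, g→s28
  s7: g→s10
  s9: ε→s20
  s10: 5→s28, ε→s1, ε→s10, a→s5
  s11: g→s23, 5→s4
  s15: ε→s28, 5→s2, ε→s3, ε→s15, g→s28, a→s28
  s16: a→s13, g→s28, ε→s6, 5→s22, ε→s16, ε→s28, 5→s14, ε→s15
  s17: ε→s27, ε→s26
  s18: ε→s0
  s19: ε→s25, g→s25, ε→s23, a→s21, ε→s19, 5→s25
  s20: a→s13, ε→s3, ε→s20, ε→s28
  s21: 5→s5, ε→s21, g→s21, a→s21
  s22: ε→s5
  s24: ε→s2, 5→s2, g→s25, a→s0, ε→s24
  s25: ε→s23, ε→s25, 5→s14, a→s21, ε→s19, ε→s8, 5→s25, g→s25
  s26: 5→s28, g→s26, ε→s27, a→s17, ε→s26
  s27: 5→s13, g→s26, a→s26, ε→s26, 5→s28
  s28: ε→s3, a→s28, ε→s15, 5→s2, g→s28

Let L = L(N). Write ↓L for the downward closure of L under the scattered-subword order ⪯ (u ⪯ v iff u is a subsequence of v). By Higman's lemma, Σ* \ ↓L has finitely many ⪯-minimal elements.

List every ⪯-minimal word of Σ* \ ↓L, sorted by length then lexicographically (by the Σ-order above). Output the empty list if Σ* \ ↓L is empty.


min(Σ*\↓L) = [55ga5].

|Q|=29, |F|=10, |δ|=96 (46 ε).
min D↑ (6 st, q0=0, F={5}): 0:5→1,a→0,g→0 1:5→2,a→1,g→1 2:5→2,a→2,g→3 3:5→3,a→4,g→3 4:5→5,a→4,g→4 5:5→5,a→5,g→5 (ε-aug+det+¬).
'55ga5': run [20, 17, 11, 7, 2, 1] end={s5} — reject; 5/5 deletions ∈↓L.
1 obstructions.


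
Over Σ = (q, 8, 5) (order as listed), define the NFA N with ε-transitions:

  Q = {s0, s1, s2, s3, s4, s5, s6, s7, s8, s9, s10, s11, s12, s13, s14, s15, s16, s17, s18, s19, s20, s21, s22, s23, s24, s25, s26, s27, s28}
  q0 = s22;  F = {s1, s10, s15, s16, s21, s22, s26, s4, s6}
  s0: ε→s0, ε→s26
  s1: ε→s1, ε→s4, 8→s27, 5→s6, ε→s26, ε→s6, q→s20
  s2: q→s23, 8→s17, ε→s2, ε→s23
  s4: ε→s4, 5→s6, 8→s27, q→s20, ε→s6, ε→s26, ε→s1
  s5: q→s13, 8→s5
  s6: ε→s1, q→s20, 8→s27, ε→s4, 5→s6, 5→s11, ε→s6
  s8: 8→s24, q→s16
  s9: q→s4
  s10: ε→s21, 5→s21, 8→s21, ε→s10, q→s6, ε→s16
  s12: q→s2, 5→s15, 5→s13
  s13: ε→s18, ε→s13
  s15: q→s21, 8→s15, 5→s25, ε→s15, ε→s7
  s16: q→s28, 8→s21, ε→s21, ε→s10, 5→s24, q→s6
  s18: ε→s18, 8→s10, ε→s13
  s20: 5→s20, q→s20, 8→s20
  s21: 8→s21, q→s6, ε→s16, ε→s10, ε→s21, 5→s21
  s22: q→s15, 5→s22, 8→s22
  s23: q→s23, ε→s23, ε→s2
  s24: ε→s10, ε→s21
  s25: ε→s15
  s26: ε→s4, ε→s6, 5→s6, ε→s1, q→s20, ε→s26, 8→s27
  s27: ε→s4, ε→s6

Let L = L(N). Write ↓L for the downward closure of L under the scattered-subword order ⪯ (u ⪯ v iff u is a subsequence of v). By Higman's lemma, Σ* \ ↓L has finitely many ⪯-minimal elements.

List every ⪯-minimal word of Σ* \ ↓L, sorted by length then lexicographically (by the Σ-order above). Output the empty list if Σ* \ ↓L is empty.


min(Σ*\↓L) = [qqqq].

|Q|=29, |F|=9, |δ|=84 (40 ε).
min D↑ (5 st, q0=0, F={4}): 0:q→1,8→0,5→0 1:q→2,8→1,5→1 2:q→3,8→2,5→2 3:q→4,8→3,5→3 4:q→4,8→4,5→4 (ε-aug+det+¬).
'qqqq': |S_i|=[16, 15, 12, 8, 1] end={s20} — reject; 4/4 deletions ∈↓L.
1 obstructions.


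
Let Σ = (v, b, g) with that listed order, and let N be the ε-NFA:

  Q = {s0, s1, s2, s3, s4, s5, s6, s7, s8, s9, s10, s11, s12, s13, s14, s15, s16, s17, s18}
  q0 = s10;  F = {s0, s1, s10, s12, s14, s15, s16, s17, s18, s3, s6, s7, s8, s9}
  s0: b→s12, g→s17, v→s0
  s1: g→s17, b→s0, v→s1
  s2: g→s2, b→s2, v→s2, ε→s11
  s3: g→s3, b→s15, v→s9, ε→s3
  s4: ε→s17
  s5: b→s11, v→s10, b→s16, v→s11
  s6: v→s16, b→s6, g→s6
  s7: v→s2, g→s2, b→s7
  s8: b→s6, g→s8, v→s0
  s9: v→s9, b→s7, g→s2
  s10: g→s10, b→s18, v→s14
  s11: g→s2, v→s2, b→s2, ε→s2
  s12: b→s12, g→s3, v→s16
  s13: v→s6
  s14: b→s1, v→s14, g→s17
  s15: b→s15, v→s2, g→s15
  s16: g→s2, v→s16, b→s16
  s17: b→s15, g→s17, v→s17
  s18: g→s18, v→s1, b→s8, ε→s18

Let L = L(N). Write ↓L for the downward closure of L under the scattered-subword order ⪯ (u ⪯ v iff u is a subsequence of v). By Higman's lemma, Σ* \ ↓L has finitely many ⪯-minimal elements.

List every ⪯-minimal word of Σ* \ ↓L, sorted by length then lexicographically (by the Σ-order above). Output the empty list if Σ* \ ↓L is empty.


min(Σ*\↓L) = [vgbv, bbbvg].

|Q|=19, |F|=14, |δ|=58 (5 ε).
min D↑ (15 st, q0=0, F={10}): 0:v→1,b→2,g→0 1:v→1,b→3,g→4 2:v→3,b→5,g→2 3:v→3,b→6,g→4 4:v→4,b→7,g→4 5:v→6,b→8,g→5 6:v→6,b→9,g→4 7:v→10,b→7,g→7 8:v→11,b→8,g→8 9:v→11,b→9,g→12 10:v→10,b→10,g→10 11:v→11,b→11,g→10 12:v→13,b→7,g→12 13:v→13,b→14,g→10 14:v→10,b→14,g→10.
'vgbv': N↓-sim [16, 12, 7, 4, 2] end={s11,s2} — reject; 4/4 single-dels accept.
'bbbvg': run [16, 14, 12, 9, 5, 2] end={s11,s2} — reject; 5/5 deletions ∈↓L.
2 obstructions.


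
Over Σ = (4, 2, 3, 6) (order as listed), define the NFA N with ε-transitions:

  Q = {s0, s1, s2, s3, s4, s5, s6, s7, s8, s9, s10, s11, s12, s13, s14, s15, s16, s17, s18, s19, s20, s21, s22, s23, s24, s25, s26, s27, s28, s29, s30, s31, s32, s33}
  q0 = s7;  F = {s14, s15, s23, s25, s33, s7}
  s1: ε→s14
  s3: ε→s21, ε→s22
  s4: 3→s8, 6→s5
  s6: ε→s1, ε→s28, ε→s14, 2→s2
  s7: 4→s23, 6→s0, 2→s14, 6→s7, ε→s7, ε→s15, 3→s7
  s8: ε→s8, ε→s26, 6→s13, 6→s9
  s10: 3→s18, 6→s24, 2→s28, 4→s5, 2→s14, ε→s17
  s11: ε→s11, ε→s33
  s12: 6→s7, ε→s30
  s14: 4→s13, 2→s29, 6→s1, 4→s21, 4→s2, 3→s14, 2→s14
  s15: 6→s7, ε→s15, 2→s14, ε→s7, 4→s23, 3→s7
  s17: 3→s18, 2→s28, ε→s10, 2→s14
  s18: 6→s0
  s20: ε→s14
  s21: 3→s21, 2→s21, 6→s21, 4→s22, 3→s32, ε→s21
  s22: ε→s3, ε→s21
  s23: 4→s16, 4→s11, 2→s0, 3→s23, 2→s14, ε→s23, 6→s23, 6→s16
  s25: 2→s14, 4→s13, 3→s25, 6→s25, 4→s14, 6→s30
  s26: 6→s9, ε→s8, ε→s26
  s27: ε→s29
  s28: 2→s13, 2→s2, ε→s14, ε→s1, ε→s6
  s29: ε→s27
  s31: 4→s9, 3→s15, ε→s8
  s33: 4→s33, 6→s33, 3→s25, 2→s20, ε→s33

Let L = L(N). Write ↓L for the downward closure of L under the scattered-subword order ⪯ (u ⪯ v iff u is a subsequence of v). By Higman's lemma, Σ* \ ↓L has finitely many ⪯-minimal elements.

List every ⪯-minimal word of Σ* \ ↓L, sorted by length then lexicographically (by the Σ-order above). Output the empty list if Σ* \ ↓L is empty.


min(Σ*\↓L) = [24, 44344].

|Q|=34, |F|=6, |δ|=89 (31 ε).
min D↑ (6 st, q0=0, F={4}): 0:4→1,2→2,3→0,6→0 1:4→3,2→2,3→1,6→1 2:4→4,2→2,3→2,6→2 3:4→3,2→2,3→5,6→3 4:4→4,2→4,3→4,6→4 5:4→2,2→2,3→5,6→5 (ε-aug+det+¬).
'24': |S_i|=[20, 12, 6] end={s13,s2,s21,s22,s3,s32} rej; 2/2 single-dels accept.
'44344': N↓-sim [20, 18, 16, 12, 10, 6] end={s13,s2,s21,s22,s3,s32} — reject; 5/5 del acc.
2 obstructions.


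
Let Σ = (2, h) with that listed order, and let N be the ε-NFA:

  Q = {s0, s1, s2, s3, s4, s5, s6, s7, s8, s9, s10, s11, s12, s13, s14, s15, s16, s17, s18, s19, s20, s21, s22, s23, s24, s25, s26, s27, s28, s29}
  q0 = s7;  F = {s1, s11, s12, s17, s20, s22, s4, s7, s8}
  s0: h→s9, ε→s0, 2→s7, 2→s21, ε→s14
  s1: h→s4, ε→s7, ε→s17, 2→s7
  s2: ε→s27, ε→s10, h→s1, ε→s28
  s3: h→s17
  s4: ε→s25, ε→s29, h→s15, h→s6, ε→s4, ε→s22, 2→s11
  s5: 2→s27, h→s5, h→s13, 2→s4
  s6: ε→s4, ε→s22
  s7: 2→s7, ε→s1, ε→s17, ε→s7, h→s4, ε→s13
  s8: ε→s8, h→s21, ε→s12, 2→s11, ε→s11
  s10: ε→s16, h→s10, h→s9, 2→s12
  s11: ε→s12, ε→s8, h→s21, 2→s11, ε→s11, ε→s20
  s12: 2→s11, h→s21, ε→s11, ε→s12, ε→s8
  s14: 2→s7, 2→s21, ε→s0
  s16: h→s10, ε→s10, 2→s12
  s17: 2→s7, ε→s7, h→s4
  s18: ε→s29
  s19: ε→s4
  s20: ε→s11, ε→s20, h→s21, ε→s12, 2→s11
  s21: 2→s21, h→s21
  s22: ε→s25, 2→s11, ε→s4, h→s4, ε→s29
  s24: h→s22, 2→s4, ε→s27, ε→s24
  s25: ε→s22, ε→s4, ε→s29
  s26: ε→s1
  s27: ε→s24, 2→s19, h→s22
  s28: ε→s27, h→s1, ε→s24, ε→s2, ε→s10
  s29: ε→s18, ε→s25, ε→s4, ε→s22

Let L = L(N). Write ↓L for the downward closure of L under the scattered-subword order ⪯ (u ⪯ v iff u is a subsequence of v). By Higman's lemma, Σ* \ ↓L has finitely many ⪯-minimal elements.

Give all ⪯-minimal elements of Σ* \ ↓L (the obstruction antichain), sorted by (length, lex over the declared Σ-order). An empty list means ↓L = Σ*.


|Q|=30, |F|=9, |δ|=96 (54 ε).
min D↑ (4 st, q0=0, F={3}): 0:2→0,h→1 1:2→2,h→1 2:2→2,h→3 3:2→3,h→3 (ε-aug+det+¬).
'h2h': N↓-sim [16, 12, 5, 1] end={s21} ∉↓L; 3/3 deletions ∈↓L.
1 words, ⪯-incomp.

Antichain: [h2h].


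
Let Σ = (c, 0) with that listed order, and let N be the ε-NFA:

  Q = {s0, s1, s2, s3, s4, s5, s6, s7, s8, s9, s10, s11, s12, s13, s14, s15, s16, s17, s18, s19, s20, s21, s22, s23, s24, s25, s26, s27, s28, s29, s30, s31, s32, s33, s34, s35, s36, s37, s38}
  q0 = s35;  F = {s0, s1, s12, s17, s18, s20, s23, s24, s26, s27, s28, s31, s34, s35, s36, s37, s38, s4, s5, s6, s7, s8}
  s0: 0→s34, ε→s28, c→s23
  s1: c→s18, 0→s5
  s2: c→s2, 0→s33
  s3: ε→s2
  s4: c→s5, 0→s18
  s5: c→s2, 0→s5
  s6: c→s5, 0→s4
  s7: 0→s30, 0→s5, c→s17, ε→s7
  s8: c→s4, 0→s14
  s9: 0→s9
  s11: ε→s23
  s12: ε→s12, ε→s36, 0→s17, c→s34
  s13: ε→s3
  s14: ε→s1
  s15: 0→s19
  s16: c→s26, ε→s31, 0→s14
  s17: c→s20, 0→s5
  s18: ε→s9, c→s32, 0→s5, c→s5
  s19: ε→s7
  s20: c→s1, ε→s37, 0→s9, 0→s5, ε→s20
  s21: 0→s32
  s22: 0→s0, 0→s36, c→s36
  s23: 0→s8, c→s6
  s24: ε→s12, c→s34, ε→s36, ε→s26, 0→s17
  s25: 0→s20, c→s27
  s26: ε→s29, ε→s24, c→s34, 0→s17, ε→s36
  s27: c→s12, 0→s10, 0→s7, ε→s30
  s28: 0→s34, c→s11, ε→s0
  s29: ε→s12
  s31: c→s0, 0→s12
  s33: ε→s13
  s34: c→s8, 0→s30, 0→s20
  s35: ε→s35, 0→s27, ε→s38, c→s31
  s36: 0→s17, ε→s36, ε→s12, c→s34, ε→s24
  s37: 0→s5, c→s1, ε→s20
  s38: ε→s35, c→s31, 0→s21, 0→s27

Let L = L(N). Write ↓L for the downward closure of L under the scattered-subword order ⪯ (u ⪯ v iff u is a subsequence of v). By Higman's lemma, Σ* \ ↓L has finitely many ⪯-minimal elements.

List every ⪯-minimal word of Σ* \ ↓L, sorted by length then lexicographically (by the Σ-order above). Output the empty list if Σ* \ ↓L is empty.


min(Σ*\↓L) = [000c, cccccc].

|Q|=39, |F|=22, |δ|=92 (30 ε).
min D↑ (17 st, q0=0, F={13}): 0:c→1,0→2 1:c→3,0→4 2:c→4,0→5 3:c→6,0→7 4:c→7,0→8 5:c→8,0→9 6:c→10,0→11 7:c→11,0→12 8:c→12,0→9 9:c→13,0→9 10:c→9,0→14 11:c→14,0→15 12:c→15,0→9 13:c→13,0→13 14:c→9,0→16 15:c→16,0→9 16:c→9,0→9.
'000c': N↓-sim [34, 26, 16, 7, 4] end={s13,s2,s3,s33} — reject; 4/4 single-dels accept.
'cccccc': |S_i|=[34, 28, 21, 15, 10, 6, 4] end={s13,s2,s3,s33} rej; 6/6 deletions ∈↓L.
2 obstructions.


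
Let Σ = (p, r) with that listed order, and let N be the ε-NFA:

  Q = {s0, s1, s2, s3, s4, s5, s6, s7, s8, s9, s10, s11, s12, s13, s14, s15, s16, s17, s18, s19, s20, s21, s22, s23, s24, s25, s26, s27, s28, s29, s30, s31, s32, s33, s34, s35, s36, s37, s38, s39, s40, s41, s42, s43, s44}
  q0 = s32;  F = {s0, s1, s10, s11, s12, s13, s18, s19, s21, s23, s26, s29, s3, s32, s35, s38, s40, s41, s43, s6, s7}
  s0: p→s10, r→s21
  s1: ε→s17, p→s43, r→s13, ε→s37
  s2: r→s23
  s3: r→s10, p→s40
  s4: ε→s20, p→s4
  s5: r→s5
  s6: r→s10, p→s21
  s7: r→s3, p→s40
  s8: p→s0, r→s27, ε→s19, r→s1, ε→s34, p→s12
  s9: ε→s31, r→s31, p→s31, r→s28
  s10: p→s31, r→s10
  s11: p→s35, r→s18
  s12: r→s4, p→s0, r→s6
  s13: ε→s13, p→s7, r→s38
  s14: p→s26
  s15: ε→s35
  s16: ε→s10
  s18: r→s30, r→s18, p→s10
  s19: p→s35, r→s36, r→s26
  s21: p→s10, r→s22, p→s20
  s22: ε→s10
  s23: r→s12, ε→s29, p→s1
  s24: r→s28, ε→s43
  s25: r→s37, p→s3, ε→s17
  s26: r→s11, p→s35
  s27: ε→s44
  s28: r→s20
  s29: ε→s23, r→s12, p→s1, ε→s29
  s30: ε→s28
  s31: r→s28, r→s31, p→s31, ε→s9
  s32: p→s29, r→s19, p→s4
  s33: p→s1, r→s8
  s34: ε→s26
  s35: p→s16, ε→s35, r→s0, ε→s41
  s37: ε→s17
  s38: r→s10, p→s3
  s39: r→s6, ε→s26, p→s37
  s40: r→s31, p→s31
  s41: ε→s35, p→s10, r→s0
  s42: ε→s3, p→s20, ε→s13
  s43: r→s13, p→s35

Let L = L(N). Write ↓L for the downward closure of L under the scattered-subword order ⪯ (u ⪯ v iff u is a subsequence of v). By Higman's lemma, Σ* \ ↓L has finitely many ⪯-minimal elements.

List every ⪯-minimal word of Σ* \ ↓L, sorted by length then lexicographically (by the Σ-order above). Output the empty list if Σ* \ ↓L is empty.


|Q|=45, |F|=21, |δ|=96 (26 ε).
min D↑ (20 st, q0=0, F={16}): 0:p→1,r→2 1:p→3,r→4 2:p→5,r→6 3:p→7,r→8 4:p→9,r→10 5:p→11,r→9 6:p→5,r→12 7:p→5,r→8 8:p→13,r→14 9:p→11,r→15 10:p→15,r→11 11:p→16,r→11 12:p→5,r→17 13:p→18,r→19 14:p→19,r→11 15:p→11,r→11 16:p→16,r→16 17:p→11,r→17 18:p→16,r→16 19:p→18,r→11 [Hopcroft].
'rppp': |S_i|=[32, 25, 15, 8, 5] end={s20,s28,s31,s4,s9} ∉↓L; 4/4 del acc.
'prrrp': |S_i|=[32, 25, 16, 12, 6, 4] end={s20,s28,s31,s9} rej; 5/5 del acc.
'pppppp': run [32, 25, 21, 18, 15, 8, 5] end={s20,s28,s31,s4,s9} rej; 6/6 del acc.
'pprppr': run [32, 25, 21, 13, 8, 5, 4] end={s20,s28,s31,s9} — reject; 6/6 single-dels accept.
'rrrrpp': run [32, 25, 21, 14, 10, 5, 4] end={s20,s28,s31,s9} — reject; 6/6 deletions ∈↓L.
5 obstructions.

min(Σ*\↓L) = [rppp, prrrp, pppppp, pprppr, rrrrpp].


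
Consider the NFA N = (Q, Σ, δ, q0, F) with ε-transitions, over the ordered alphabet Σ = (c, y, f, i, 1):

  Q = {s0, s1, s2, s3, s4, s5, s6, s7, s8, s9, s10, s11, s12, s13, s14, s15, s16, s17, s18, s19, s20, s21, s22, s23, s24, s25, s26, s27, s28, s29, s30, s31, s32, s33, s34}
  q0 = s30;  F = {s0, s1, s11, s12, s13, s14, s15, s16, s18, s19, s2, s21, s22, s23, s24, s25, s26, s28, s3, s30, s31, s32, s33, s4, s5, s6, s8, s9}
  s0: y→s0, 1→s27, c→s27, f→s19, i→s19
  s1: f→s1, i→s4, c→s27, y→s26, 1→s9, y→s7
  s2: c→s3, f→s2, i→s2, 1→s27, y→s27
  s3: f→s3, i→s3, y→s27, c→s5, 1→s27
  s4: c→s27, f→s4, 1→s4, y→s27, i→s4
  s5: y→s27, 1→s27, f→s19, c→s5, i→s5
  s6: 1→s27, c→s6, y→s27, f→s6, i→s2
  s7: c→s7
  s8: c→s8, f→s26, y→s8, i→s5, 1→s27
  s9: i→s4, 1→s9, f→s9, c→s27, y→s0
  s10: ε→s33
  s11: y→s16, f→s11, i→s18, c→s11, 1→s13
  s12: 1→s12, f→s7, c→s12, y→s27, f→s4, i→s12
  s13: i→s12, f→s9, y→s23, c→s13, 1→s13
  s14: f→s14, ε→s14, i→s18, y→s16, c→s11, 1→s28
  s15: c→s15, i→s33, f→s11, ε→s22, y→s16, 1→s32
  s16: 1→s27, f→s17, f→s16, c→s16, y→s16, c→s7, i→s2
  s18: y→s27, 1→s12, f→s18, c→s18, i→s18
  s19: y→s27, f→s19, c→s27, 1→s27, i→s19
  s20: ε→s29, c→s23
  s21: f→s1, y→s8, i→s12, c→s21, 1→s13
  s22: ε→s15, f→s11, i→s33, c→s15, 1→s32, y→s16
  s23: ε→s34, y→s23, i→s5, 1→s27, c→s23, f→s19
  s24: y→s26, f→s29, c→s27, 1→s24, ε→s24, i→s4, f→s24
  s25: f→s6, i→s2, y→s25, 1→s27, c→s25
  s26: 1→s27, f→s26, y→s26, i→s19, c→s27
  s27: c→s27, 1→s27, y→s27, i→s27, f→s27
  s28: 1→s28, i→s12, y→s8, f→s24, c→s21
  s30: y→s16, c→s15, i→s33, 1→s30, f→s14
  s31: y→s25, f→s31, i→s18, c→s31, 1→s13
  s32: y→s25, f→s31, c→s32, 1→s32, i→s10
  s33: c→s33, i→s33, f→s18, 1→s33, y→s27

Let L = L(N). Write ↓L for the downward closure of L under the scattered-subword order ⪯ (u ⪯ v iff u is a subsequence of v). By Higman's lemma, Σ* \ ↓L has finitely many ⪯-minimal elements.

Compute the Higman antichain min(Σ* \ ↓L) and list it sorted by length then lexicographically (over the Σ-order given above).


min(Σ*\↓L) = [y1, iy, f1fc, c1yfy, yiccfc].

|Q|=35, |F|=28, |δ|=159 (7 ε).
min D↑ (28 st, q0=0, F={8}): 0:c→1,y→2,f→3,i→4,1→0 1:c→1,y→2,f→5,i→4,1→6 2:c→2,y→2,f→2,i→7,1→8 3:c→5,y→2,f→3,i→9,1→10 4:c→4,y→8,f→9,i→4,1→4 5:c→5,y→2,f→5,i→9,1→11 6:c→6,y→12,f→13,i→4,1→6 7:c→14,y→8,f→7,i→7,1→8 8:c→8,y→8,f→8,i→8,1→8 9:c→9,y→8,f→9,i→9,1→15 10:c→16,y→17,f→18,i→15,1→10 11:c→11,y→19,f→20,i→15,1→11 12:c→12,y→12,f→21,i→7,1→8 13:c→13,y→12,f→13,i→9,1→11 14:c→22,y→8,f→14,i→14,1→8 15:c→15,y→8,f→23,i→15,1→15 16:c→16,y→17,f→24,i→15,1→11 17:c→17,y→17,f→25,i→22,1→8 18:c→8,y→25,f→18,i→23,1→18 19:c→19,y→19,f→26,i→22,1→8 20:c→8,y→27,f→20,i→23,1→20 21:c→21,y→8,f→21,i→7,1→8 22:c→22,y→8,f→26,i→22,1→8 23:c→8,y→8,f→23,i→23,1→23 24:c→8,y→25,f→24,i→23,1→20 25:c→8,y→25,f→25,i→26,1→8 26:c→8,y→8,f→26,i→26,1→8 27:c→8,y→27,f→26,i→26,1→8.
'y1': |S_i|=[34, 15, 1] end={s27} — reject; 2/2 del acc.
'iy': |S_i|=[34, 11, 1] end={s27} — reject; 2/2 deletions ∈↓L.
'f1fc': run [34, 28, 18, 10, 2] end={s27,s7} — reject; 4/4 single-dels accept.
'c1yfy': N↓-sim [34, 29, 20, 10, 6, 1] end={s27} — reject; 5/5 single-dels accept.
'yiccfc': N↓-sim [34, 15, 5, 4, 3, 2, 1] end={s27} — reject; 6/6 del acc.
5 obstructions.


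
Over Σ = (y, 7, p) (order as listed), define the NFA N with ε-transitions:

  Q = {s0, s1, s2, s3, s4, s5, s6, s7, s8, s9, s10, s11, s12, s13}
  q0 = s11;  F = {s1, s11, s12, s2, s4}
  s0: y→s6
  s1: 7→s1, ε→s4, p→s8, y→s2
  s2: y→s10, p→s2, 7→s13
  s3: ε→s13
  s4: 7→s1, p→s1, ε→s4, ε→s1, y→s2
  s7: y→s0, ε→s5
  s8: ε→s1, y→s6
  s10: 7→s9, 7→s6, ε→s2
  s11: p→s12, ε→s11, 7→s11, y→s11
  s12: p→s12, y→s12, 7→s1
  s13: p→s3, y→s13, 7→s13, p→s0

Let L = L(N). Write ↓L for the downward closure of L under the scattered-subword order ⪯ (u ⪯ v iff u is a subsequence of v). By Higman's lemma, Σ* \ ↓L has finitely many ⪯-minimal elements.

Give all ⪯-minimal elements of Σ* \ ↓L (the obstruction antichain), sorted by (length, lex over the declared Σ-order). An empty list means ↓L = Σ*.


|Q|=14, |F|=5, |δ|=32 (8 ε).
min D↑ (5 st, q0=0, F={4}): 0:y→0,7→0,p→1 1:y→1,7→2,p→1 2:y→3,7→2,p→2 3:y→3,7→4,p→3 4:y→4,7→4,p→4 [Hopcroft].
'p7y7': |S_i|=[12, 11, 10, 7, 5] end={s0,s13,s3,s6,s9} ∉↓L; 4/4 del acc.
1 words, ⪯-incomp.

A = [p7y7].


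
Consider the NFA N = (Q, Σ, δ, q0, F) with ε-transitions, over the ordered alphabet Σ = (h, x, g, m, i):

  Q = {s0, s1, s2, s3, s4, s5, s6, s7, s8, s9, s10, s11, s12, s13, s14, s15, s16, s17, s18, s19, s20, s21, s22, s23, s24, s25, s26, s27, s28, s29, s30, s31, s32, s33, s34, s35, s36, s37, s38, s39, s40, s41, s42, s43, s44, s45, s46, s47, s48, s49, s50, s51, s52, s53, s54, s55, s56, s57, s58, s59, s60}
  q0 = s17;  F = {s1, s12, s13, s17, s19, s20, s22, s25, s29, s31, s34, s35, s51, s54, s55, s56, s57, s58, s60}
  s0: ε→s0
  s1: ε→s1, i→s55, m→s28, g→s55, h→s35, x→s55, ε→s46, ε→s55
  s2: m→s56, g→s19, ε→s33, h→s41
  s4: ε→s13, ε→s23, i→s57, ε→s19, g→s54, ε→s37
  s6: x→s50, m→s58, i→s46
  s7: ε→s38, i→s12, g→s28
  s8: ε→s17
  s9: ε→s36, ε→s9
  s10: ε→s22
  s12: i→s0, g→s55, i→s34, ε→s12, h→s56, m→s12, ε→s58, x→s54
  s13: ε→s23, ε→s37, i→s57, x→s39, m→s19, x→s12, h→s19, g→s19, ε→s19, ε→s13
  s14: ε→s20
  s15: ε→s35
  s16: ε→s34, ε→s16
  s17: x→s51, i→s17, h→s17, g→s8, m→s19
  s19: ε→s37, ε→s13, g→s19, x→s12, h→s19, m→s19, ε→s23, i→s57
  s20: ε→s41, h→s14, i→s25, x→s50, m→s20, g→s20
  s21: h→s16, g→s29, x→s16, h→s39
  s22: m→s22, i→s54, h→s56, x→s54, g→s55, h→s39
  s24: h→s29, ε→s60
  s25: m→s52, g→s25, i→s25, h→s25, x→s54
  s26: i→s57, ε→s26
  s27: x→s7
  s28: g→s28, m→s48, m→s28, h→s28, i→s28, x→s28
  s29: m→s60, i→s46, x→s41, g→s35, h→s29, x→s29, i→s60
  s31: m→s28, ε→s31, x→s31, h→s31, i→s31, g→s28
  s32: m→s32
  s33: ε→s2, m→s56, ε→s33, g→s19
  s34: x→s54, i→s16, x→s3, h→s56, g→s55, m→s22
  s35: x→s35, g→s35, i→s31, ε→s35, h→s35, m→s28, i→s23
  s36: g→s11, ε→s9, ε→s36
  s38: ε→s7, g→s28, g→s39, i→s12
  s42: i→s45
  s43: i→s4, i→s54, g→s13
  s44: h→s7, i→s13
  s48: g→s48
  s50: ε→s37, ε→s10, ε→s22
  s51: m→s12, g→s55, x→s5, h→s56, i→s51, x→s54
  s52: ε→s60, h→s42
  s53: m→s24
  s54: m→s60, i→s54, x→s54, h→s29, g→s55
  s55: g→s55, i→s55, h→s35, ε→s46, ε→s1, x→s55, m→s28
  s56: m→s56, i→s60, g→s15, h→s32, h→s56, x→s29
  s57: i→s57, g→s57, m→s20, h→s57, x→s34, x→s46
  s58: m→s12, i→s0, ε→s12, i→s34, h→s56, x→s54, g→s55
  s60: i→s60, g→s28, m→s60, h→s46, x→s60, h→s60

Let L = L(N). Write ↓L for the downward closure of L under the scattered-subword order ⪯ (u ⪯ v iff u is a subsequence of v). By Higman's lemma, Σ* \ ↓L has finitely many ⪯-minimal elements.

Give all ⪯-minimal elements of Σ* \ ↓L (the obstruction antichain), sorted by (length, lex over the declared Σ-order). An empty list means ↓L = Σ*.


|Q|=61, |F|=19, |δ|=190 (44 ε).
min D↑ (17 st, q0=0, F={11}): 0:h→0,x→1,g→0,m→2,i→0 1:h→3,x→4,g→5,m→6,i→1 2:h→2,x→6,g→2,m→2,i→7 3:h→3,x→8,g→9,m→3,i→10 4:h→8,x→4,g→5,m→10,i→4 5:h→9,x→5,g→5,m→11,i→5 6:h→3,x→4,g→5,m→6,i→12 7:h→7,x→12,g→7,m→13,i→7 8:h→8,x→8,g→9,m→10,i→10 9:h→9,x→9,g→9,m→11,i→14 10:h→10,x→10,g→11,m→10,i→10 11:h→11,x→11,g→11,m→11,i→11 12:h→3,x→4,g→5,m→15,i→12 13:h→13,x→15,g→13,m→13,i→16 14:h→14,x→14,g→11,m→11,i→14 15:h→3,x→4,g→5,m→15,i→4 16:h→16,x→4,g→16,m→10,i→16.
'xgm': N↓-sim [39, 28, 9, 2] end={s28,s48} — reject; 3/3 del acc.
'xhig': N↓-sim [39, 28, 13, 6, 2] end={s28,s48} — reject; 4/4 single-dels accept.
'xxmg': |S_i|=[39, 28, 14, 4, 2] end={s28,s48} ∉↓L; 4/4 single-dels accept.
'mimimg': |S_i|=[39, 35, 31, 26, 16, 7, 2] end={s28,s48} ∉↓L; 6/6 single-dels accept.
4 words, ⪯-incomp.

A = [xgm, xhig, xxmg, mimimg].


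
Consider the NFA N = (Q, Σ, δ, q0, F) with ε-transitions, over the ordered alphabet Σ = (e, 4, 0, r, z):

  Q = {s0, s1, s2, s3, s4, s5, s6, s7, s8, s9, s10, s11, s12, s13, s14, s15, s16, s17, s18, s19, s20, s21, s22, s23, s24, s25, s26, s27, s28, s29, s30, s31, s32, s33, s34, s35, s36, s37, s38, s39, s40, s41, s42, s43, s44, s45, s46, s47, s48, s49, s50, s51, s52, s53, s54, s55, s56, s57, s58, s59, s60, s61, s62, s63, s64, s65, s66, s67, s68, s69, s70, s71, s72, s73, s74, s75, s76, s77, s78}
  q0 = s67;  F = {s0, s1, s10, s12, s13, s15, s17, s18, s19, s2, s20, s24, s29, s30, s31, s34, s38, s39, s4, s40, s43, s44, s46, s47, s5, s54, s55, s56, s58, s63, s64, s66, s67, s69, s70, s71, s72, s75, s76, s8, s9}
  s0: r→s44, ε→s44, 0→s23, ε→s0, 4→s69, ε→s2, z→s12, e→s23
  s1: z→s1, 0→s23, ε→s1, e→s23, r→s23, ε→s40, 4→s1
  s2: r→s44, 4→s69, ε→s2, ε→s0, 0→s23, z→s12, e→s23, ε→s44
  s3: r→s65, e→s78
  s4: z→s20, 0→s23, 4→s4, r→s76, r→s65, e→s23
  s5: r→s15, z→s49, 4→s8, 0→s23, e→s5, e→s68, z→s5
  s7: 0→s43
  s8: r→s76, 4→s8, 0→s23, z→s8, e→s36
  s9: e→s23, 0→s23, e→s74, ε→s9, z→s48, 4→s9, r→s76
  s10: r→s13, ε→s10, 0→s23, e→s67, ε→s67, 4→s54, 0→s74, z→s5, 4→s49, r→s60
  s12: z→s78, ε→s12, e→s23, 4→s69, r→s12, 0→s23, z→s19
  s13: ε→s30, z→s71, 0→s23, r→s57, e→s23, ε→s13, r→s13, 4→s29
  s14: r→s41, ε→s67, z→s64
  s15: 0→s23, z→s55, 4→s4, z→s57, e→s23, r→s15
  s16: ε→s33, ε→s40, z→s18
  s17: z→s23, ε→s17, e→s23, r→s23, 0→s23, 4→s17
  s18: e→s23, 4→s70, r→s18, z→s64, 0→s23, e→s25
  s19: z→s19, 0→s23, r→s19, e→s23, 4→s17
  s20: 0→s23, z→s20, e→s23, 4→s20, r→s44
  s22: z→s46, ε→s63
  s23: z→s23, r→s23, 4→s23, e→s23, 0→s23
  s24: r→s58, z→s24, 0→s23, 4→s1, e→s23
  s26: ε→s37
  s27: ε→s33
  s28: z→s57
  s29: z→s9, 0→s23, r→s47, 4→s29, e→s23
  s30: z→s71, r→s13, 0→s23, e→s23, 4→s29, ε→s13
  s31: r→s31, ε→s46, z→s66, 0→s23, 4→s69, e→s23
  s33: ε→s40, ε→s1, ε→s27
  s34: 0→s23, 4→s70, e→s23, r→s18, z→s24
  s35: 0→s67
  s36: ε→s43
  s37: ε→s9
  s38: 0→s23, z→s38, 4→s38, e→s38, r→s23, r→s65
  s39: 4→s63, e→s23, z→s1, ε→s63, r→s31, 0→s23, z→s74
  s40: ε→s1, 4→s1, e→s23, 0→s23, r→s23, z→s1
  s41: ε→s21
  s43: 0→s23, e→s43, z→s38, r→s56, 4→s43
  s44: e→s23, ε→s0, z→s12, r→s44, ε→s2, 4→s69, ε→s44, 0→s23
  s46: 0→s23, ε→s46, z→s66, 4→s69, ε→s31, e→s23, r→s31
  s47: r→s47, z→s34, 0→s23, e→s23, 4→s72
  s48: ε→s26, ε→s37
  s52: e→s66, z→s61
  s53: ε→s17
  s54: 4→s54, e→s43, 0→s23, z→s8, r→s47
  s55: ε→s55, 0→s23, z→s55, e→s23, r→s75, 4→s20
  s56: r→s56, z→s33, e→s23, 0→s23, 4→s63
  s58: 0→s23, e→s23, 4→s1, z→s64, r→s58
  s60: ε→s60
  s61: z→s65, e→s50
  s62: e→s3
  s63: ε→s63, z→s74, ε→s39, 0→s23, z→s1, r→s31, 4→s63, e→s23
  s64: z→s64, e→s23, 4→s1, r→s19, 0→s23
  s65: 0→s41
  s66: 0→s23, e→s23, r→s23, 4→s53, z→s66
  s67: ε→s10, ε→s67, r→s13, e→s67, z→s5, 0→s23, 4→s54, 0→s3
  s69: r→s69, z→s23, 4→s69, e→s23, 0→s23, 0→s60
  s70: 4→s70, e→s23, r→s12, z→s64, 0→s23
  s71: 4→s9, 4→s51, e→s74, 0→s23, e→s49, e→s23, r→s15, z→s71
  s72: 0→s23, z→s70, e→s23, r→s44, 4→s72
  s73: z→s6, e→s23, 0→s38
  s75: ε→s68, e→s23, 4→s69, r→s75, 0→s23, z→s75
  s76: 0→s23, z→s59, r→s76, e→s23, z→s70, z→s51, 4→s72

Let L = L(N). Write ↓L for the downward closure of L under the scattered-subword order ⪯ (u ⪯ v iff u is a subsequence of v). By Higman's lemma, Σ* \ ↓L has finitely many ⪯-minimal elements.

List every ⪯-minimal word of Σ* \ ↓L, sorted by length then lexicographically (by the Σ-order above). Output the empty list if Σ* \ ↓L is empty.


|Q|=79, |F|=41, |δ|=295 (46 ε).
min D↑ (35 st, q0=0, F={2}): 0:e→0,4→1,0→2,r→3,z→4 1:e→5,4→1,0→2,r→6,z→7 2:e→2,4→2,0→2,r→2,z→2 3:e→2,4→8,0→2,r→3,z→9 4:e→4,4→7,0→2,r→10,z→4 5:e→5,4→5,0→2,r→11,z→12 6:e→2,4→13,0→2,r→6,z→14 7:e→5,4→7,0→2,r→15,z→7 8:e→2,4→8,0→2,r→6,z→16 9:e→2,4→16,0→2,r→10,z→9 10:e→2,4→17,0→2,r→10,z→18 11:e→2,4→19,0→2,r→11,z→20 12:e→12,4→12,0→2,r→2,z→12 13:e→2,4→13,0→2,r→21,z→22 14:e→2,4→22,0→2,r→23,z→24 15:e→2,4→13,0→2,r→15,z→22 16:e→2,4→16,0→2,r→15,z→16 17:e→2,4→17,0→2,r→15,z→25 18:e→2,4→25,0→2,r→26,z→18 19:e→2,4→19,0→2,r→27,z→20 20:e→2,4→20,0→2,r→2,z→20 21:e→2,4→28,0→2,r→21,z→29 22:e→2,4→22,0→2,r→29,z→30 23:e→2,4→22,0→2,r→23,z→30 24:e→2,4→20,0→2,r→31,z→24 25:e→2,4→25,0→2,r→21,z→25 26:e→2,4→28,0→2,r→26,z→26 27:e→2,4→28,0→2,r→27,z→32 28:e→2,4→28,0→2,r→28,z→2 29:e→2,4→28,0→2,r→29,z→33 30:e→2,4→20,0→2,r→33,z→30 31:e→2,4→20,0→2,r→31,z→30 32:e→2,4→34,0→2,r→2,z→32 33:e→2,4→34,0→2,r→33,z→33 34:e→2,4→34,0→2,r→2,z→2 (ε-aug+det+¬).
'0': run [62, 8] end={s21,s23,s3,s41,s60,s65,s74,s78} rej; 1/1 del acc.
're': |S_i|=[62, 53, 4] end={s23,s25,s49,s74} — reject; 2/2 single-dels accept.
'4ezr': run [62, 50, 23, 13, 4] end={s21,s23,s41,s65} ∉↓L; 4/4 single-dels accept.
'4r4r4z': N↓-sim [62, 50, 37, 22, 14, 5, 1] end={s23} rej; 6/6 single-dels accept.
'4rzz4r': |S_i|=[62, 50, 37, 23, 11, 5, 1] end={s23} ∉↓L; 6/6 deletions ∈↓L.
'zrzr4z': |S_i|=[62, 54, 41, 26, 12, 4, 1] end={s23} ∉↓L; 6/6 del acc.
6 obstructions.

min(Σ*\↓L) = [0, re, 4ezr, 4r4r4z, 4rzz4r, zrzr4z].


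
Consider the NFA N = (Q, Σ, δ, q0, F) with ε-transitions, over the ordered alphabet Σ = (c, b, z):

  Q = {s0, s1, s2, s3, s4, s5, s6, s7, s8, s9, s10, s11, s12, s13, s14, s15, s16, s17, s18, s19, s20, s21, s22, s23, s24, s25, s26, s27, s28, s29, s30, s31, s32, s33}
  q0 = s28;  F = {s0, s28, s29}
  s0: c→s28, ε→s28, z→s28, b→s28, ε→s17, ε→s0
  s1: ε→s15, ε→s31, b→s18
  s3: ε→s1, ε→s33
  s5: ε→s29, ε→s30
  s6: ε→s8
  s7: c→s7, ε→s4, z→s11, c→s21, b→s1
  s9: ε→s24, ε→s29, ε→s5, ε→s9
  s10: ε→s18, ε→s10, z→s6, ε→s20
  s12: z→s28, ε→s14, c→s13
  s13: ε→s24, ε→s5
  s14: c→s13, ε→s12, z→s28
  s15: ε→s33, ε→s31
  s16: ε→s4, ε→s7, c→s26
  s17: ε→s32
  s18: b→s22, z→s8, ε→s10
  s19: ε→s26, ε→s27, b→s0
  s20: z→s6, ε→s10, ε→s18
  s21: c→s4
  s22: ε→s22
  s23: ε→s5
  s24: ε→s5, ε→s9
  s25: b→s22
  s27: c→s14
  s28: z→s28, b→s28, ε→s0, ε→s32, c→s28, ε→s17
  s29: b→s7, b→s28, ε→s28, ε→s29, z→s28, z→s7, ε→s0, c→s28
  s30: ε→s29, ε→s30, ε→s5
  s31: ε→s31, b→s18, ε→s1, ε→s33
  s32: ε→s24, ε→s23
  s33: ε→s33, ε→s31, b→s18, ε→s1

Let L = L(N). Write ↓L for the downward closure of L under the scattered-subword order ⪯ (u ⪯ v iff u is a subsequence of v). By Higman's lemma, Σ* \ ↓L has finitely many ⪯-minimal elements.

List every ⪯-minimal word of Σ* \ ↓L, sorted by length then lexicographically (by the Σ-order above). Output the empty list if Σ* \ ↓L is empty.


|Q|=34, |F|=3, |δ|=84 (53 ε).
min D↑ (1 st, q0=0, F={}): 0:c→0,b→0,z→0 (ε-aug+det+¬).
L(D↑) = ∅ ⇒ ↓L = Σ*.

Antichain: [].


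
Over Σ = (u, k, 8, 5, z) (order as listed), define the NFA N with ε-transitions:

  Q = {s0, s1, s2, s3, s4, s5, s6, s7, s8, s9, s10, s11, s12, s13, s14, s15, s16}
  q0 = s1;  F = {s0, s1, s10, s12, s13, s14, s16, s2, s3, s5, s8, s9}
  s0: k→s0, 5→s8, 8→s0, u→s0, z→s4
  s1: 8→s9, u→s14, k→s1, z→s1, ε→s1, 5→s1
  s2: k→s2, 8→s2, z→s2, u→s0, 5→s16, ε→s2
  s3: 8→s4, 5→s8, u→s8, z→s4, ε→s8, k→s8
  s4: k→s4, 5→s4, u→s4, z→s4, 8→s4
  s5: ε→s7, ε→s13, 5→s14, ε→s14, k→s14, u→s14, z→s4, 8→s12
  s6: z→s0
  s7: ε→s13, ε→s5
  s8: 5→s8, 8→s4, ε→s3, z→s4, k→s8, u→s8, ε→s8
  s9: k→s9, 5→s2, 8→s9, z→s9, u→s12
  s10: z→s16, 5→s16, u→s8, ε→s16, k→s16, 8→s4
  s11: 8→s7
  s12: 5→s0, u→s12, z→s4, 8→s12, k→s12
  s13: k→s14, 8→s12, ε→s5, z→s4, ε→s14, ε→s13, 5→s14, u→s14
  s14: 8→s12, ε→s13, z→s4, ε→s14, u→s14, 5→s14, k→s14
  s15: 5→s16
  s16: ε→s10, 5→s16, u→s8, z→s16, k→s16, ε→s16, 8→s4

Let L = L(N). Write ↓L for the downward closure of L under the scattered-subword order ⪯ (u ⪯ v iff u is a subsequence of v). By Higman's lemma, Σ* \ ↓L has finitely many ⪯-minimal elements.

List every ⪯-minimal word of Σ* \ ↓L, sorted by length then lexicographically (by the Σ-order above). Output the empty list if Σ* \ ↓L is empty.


|Q|=17, |F|=12, |δ|=86 (18 ε).
min D↑ (9 st, q0=0, F={4}): 0:u→1,k→0,8→2,5→0,z→0 1:u→1,k→1,8→3,5→1,z→4 2:u→3,k→2,8→2,5→5,z→2 3:u→3,k→3,8→3,5→6,z→4 4:u→4,k→4,8→4,5→4,z→4 5:u→6,k→5,8→5,5→7,z→5 6:u→6,k→6,8→6,5→8,z→4 7:u→8,k→7,8→4,5→7,z→7 8:u→8,k→8,8→4,5→8,z→4 [Hopcroft].
'uz': |S_i|=[14, 9, 1] end={s4} — reject; 2/2 single-dels accept.
'8558': N↓-sim [14, 9, 7, 5, 1] end={s4} — reject; 4/4 single-dels accept.
2 minimals (antichain).

Antichain: [uz, 8558].


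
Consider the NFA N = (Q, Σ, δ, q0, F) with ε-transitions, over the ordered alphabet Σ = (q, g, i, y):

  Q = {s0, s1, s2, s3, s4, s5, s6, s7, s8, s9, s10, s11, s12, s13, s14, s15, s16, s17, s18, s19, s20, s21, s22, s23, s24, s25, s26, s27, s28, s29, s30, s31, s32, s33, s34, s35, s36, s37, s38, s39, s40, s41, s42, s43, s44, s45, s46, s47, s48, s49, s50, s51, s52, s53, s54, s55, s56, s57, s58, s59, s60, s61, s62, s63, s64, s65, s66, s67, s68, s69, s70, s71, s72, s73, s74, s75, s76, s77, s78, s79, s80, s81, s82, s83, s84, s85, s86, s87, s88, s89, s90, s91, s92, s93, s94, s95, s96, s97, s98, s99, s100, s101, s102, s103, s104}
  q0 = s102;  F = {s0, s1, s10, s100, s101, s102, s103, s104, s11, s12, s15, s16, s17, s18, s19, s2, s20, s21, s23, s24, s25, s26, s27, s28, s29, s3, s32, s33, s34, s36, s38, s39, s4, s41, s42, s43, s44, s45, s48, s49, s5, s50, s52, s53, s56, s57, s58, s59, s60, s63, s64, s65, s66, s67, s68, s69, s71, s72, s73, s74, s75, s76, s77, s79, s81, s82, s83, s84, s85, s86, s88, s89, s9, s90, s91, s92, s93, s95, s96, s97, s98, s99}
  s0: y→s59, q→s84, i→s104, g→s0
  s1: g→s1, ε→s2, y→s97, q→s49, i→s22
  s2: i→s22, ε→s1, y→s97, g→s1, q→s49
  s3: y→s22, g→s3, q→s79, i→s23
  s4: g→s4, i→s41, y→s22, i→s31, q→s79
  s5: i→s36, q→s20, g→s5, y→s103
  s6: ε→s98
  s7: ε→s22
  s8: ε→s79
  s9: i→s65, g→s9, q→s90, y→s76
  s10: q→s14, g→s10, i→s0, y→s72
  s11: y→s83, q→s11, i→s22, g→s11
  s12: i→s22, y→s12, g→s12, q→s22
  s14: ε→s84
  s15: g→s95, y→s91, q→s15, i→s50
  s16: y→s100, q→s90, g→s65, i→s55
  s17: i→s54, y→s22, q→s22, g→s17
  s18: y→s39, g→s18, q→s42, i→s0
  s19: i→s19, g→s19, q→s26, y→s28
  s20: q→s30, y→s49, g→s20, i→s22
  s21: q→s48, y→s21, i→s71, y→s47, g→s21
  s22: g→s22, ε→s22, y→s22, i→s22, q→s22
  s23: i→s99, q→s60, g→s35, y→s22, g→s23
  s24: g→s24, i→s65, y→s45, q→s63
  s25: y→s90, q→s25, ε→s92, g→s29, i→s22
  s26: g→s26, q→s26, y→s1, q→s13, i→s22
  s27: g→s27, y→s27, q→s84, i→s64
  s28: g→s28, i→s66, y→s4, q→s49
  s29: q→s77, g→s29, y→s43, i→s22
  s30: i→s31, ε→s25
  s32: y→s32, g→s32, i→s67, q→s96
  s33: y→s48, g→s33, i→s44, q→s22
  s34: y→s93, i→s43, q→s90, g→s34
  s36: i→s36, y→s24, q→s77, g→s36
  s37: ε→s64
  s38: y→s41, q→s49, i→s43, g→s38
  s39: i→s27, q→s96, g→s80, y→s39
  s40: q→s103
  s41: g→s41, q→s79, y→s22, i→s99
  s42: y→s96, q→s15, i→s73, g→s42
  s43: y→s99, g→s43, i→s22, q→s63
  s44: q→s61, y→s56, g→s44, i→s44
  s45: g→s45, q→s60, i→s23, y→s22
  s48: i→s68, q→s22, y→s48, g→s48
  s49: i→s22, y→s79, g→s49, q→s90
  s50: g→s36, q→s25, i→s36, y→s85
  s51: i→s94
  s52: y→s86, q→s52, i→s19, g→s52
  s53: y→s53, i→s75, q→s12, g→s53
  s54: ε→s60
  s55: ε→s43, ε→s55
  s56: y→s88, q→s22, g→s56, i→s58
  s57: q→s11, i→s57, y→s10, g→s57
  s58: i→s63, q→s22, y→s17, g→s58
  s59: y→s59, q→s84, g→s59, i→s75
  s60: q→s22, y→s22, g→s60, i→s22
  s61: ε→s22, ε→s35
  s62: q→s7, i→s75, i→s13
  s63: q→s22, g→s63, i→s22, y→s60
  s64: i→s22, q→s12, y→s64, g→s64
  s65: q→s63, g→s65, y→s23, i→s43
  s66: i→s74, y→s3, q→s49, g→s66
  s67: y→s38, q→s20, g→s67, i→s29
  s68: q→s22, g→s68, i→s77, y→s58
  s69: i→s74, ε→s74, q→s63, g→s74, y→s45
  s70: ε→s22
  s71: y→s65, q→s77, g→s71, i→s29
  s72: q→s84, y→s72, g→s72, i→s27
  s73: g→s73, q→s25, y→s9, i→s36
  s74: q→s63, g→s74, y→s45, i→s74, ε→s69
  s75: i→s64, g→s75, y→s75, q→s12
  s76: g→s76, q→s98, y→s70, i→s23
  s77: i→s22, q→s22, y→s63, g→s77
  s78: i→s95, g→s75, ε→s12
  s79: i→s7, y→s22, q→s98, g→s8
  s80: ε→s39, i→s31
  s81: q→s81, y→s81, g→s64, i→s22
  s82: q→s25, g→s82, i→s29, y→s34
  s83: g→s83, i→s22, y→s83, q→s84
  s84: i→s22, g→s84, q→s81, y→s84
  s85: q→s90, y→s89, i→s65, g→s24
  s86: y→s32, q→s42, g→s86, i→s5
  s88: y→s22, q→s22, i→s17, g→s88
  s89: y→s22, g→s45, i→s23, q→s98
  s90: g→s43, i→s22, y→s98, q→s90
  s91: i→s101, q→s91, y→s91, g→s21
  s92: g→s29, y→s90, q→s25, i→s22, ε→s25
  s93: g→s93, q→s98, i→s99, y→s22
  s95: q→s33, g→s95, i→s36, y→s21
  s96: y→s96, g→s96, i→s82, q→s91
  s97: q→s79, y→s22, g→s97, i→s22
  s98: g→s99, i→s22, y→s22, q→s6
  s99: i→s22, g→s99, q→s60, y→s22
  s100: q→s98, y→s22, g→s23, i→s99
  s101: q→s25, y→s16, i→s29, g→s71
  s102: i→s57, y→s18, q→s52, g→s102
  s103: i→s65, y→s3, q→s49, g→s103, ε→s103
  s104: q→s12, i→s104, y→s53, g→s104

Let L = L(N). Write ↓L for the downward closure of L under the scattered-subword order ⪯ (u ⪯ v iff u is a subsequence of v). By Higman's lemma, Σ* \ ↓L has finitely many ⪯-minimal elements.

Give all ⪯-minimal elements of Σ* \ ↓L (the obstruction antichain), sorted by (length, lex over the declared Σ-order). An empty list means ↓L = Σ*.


|Q|=105, |F|=82, |δ|=367 (22 ε).
min D↑ (80 st, q0=0, F={15}): 0:q→1,g→0,i→2,y→3 1:q→1,g→1,i→4,y→5 2:q→6,g→2,i→2,y→7 3:q→8,g→3,i→9,y→10 4:q→11,g→4,i→4,y→12 5:q→8,g→5,i→13,y→14 6:q→6,g→6,i→15,y→16 7:q→17,g→7,i→9,y→18 8:q→19,g→8,i→20,y→21 9:q→17,g→9,i→22,y→23 10:q→21,g→10,i→24,y→10 11:q→11,g→11,i→15,y→25 12:q→26,g→12,i→27,y→28 13:q→29,g→13,i→30,y→31 14:q→21,g→14,i→32,y→14 15:q→15,g→15,i→15,y→15 16:q→17,g→16,i→15,y→16 17:q→33,g→17,i→15,y→17 18:q→17,g→18,i→24,y→18 19:q→19,g→34,i→35,y→36 20:q→37,g→20,i→30,y→38 21:q→36,g→21,i→39,y→21 22:q→40,g→22,i→22,y→41 23:q→17,g→23,i→42,y→23 24:q→17,g→24,i→43,y→24 25:q→26,g→25,i→15,y→44 26:q→45,g→26,i→15,y→46 27:q→26,g→27,i→47,y→48 28:q→46,g→28,i→49,y→15 29:q→37,g→29,i→15,y→26 30:q→50,g→30,i→30,y→51 31:q→26,g→31,i→52,y→48 32:q→29,g→32,i→53,y→54 33:q→33,g→43,i→15,y→33 34:q→55,g→34,i→30,y→56 35:q→37,g→30,i→30,y→57 36:q→36,g→56,i→58,y→36 37:q→37,g→53,i→15,y→45 38:q→45,g→38,i→52,y→59 39:q→37,g→39,i→53,y→60 40:q→15,g→40,i→15,y→40 41:q→40,g→41,i→42,y→41 42:q→40,g→42,i→43,y→42 43:q→40,g→43,i→15,y→43 44:q→46,g→44,i→15,y→15 45:q→45,g→61,i→15,y→62 46:q→62,g→46,i→15,y→15 47:q→63,g→47,i→47,y→64 48:q→46,g→48,i→65,y→15 49:q→46,g→49,i→66,y→15 50:q→15,g→50,i→15,y→63 51:q→63,g→51,i→52,y→64 52:q→63,g→52,i→61,y→65 53:q→50,g→53,i→15,y→61 54:q→26,g→54,i→61,y→49 55:q→15,g→55,i→67,y→68 56:q→68,g→56,i→69,y→56 57:q→45,g→51,i→52,y→70 58:q→37,g→69,i→53,y→71 59:q→62,g→59,i→65,y→15 60:q→45,g→60,i→61,y→72 61:q→63,g→61,i→15,y→66 62:q→62,g→66,i→15,y→15 63:q→15,g→63,i→15,y→73 64:q→73,g→64,i→65,y→15 65:q→73,g→65,i→66,y→15 66:q→73,g→66,i→15,y→15 67:q→15,g→67,i→67,y→74 68:q→15,g→68,i→75,y→68 69:q→50,g→69,i→53,y→52 70:q→62,g→64,i→65,y→15 71:q→45,g→52,i→61,y→76 72:q→62,g→72,i→66,y→15 73:q→15,g→73,i→15,y→15 74:q→15,g→74,i→77,y→78 75:q→15,g→75,i→50,y→77 76:q→62,g→65,i→66,y→15 77:q→15,g→77,i→63,y→79 78:q→15,g→78,i→79,y→15 79:q→15,g→79,i→73,y→15.
'iqi': run [97, 81, 33, 3] end={s22,s31,s7} rej; 3/3 deletions ∈↓L.
'qiyyy': N↓-sim [97, 84, 65, 45, 24, 2] end={s22,s70} — reject; 5/5 del acc.
'yiiqq': N↓-sim [97, 90, 67, 30, 7, 1] end={s22} — reject; 5/5 del acc.
'yyiii': run [97, 90, 68, 43, 13, 1] end={s22} rej; 5/5 single-dels accept.
'yqqgqq': N↓-sim [97, 90, 62, 46, 29, 16, 3] end={s22,s35,s61} — reject; 6/6 single-dels accept.
5 minimals (antichain).

min(Σ*\↓L) = [iqi, qiyyy, yiiqq, yyiii, yqqgqq].
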